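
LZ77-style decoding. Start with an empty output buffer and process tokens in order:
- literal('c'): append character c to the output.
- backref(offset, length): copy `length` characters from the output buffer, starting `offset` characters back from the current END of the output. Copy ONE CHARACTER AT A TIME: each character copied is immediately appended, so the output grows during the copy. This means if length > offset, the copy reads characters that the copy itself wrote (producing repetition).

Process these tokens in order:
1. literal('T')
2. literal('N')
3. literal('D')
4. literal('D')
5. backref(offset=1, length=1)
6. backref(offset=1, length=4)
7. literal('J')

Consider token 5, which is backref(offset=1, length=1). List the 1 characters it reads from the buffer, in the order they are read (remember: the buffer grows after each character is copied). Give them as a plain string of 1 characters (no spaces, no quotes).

Token 1: literal('T'). Output: "T"
Token 2: literal('N'). Output: "TN"
Token 3: literal('D'). Output: "TND"
Token 4: literal('D'). Output: "TNDD"
Token 5: backref(off=1, len=1). Buffer before: "TNDD" (len 4)
  byte 1: read out[3]='D', append. Buffer now: "TNDDD"

Answer: D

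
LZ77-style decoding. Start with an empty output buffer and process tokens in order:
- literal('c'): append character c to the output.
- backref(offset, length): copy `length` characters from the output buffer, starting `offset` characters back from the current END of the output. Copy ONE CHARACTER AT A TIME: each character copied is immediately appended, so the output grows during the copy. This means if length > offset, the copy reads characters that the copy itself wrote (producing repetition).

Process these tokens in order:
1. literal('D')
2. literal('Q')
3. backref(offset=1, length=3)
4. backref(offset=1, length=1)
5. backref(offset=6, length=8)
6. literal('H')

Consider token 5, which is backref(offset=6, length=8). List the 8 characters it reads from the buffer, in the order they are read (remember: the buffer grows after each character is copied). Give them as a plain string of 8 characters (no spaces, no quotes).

Token 1: literal('D'). Output: "D"
Token 2: literal('Q'). Output: "DQ"
Token 3: backref(off=1, len=3) (overlapping!). Copied 'QQQ' from pos 1. Output: "DQQQQ"
Token 4: backref(off=1, len=1). Copied 'Q' from pos 4. Output: "DQQQQQ"
Token 5: backref(off=6, len=8). Buffer before: "DQQQQQ" (len 6)
  byte 1: read out[0]='D', append. Buffer now: "DQQQQQD"
  byte 2: read out[1]='Q', append. Buffer now: "DQQQQQDQ"
  byte 3: read out[2]='Q', append. Buffer now: "DQQQQQDQQ"
  byte 4: read out[3]='Q', append. Buffer now: "DQQQQQDQQQ"
  byte 5: read out[4]='Q', append. Buffer now: "DQQQQQDQQQQ"
  byte 6: read out[5]='Q', append. Buffer now: "DQQQQQDQQQQQ"
  byte 7: read out[6]='D', append. Buffer now: "DQQQQQDQQQQQD"
  byte 8: read out[7]='Q', append. Buffer now: "DQQQQQDQQQQQDQ"

Answer: DQQQQQDQ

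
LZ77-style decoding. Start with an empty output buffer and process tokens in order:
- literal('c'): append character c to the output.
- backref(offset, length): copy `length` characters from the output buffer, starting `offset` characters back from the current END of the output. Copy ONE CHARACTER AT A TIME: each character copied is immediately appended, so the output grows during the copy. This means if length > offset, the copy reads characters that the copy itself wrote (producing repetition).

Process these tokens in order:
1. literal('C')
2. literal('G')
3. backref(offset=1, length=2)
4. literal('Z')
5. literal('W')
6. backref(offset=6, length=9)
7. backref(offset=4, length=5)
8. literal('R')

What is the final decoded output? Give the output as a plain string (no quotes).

Answer: CGGGZWCGGGZWCGGWCGGWR

Derivation:
Token 1: literal('C'). Output: "C"
Token 2: literal('G'). Output: "CG"
Token 3: backref(off=1, len=2) (overlapping!). Copied 'GG' from pos 1. Output: "CGGG"
Token 4: literal('Z'). Output: "CGGGZ"
Token 5: literal('W'). Output: "CGGGZW"
Token 6: backref(off=6, len=9) (overlapping!). Copied 'CGGGZWCGG' from pos 0. Output: "CGGGZWCGGGZWCGG"
Token 7: backref(off=4, len=5) (overlapping!). Copied 'WCGGW' from pos 11. Output: "CGGGZWCGGGZWCGGWCGGW"
Token 8: literal('R'). Output: "CGGGZWCGGGZWCGGWCGGWR"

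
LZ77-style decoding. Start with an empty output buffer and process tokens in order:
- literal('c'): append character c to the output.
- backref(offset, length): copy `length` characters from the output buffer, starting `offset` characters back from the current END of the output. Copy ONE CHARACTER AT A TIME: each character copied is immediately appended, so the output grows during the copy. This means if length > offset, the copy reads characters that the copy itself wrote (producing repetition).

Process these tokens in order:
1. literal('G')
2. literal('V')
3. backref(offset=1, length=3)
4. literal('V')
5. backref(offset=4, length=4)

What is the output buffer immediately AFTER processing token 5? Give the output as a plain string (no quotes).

Answer: GVVVVVVVVV

Derivation:
Token 1: literal('G'). Output: "G"
Token 2: literal('V'). Output: "GV"
Token 3: backref(off=1, len=3) (overlapping!). Copied 'VVV' from pos 1. Output: "GVVVV"
Token 4: literal('V'). Output: "GVVVVV"
Token 5: backref(off=4, len=4). Copied 'VVVV' from pos 2. Output: "GVVVVVVVVV"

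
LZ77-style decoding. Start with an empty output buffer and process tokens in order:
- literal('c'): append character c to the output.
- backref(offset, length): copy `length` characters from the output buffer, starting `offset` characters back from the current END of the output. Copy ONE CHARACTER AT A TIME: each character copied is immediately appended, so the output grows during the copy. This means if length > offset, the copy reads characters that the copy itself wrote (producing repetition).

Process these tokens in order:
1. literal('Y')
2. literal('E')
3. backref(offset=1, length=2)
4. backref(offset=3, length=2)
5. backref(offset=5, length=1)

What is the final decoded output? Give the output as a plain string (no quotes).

Answer: YEEEEEE

Derivation:
Token 1: literal('Y'). Output: "Y"
Token 2: literal('E'). Output: "YE"
Token 3: backref(off=1, len=2) (overlapping!). Copied 'EE' from pos 1. Output: "YEEE"
Token 4: backref(off=3, len=2). Copied 'EE' from pos 1. Output: "YEEEEE"
Token 5: backref(off=5, len=1). Copied 'E' from pos 1. Output: "YEEEEEE"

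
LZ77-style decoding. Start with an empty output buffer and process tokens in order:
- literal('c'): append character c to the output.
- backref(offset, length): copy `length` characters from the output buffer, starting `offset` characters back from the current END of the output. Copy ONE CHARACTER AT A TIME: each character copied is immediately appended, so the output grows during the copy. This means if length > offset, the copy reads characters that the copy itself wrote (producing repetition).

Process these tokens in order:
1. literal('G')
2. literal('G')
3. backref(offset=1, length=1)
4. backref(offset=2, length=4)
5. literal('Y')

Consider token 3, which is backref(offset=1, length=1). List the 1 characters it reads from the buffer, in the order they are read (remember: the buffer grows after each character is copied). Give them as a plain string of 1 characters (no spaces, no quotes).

Answer: G

Derivation:
Token 1: literal('G'). Output: "G"
Token 2: literal('G'). Output: "GG"
Token 3: backref(off=1, len=1). Buffer before: "GG" (len 2)
  byte 1: read out[1]='G', append. Buffer now: "GGG"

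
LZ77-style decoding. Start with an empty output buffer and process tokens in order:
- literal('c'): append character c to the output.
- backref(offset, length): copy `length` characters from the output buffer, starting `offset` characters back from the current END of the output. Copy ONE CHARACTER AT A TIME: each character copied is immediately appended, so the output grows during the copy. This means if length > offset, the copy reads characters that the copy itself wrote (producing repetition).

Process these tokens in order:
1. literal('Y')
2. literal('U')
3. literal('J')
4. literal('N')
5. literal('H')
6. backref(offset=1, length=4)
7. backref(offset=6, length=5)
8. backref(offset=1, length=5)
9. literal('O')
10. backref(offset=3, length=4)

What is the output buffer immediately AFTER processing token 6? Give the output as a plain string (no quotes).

Token 1: literal('Y'). Output: "Y"
Token 2: literal('U'). Output: "YU"
Token 3: literal('J'). Output: "YUJ"
Token 4: literal('N'). Output: "YUJN"
Token 5: literal('H'). Output: "YUJNH"
Token 6: backref(off=1, len=4) (overlapping!). Copied 'HHHH' from pos 4. Output: "YUJNHHHHH"

Answer: YUJNHHHHH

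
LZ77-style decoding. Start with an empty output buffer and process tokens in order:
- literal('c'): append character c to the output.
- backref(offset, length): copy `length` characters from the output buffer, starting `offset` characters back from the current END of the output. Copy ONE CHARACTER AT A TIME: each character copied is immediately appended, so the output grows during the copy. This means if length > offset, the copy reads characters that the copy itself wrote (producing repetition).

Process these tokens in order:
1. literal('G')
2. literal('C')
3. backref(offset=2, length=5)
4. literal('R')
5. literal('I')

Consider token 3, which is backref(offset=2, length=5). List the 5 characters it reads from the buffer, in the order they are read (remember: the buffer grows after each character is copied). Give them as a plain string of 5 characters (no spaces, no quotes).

Token 1: literal('G'). Output: "G"
Token 2: literal('C'). Output: "GC"
Token 3: backref(off=2, len=5). Buffer before: "GC" (len 2)
  byte 1: read out[0]='G', append. Buffer now: "GCG"
  byte 2: read out[1]='C', append. Buffer now: "GCGC"
  byte 3: read out[2]='G', append. Buffer now: "GCGCG"
  byte 4: read out[3]='C', append. Buffer now: "GCGCGC"
  byte 5: read out[4]='G', append. Buffer now: "GCGCGCG"

Answer: GCGCG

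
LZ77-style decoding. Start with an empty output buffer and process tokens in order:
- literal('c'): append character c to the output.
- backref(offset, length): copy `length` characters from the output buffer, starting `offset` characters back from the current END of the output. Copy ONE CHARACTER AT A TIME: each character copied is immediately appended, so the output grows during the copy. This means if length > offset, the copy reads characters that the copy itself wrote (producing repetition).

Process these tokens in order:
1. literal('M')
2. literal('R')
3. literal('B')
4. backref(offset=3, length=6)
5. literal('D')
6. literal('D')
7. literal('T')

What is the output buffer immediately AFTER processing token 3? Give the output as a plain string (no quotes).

Token 1: literal('M'). Output: "M"
Token 2: literal('R'). Output: "MR"
Token 3: literal('B'). Output: "MRB"

Answer: MRB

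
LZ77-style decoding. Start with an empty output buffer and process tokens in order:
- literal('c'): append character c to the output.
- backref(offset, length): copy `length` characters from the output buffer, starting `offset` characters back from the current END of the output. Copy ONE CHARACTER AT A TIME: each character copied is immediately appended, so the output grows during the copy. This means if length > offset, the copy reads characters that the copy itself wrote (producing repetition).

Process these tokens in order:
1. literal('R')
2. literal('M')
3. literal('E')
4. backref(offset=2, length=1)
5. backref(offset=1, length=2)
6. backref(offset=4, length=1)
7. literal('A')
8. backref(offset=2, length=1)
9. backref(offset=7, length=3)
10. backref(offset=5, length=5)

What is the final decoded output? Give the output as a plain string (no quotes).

Token 1: literal('R'). Output: "R"
Token 2: literal('M'). Output: "RM"
Token 3: literal('E'). Output: "RME"
Token 4: backref(off=2, len=1). Copied 'M' from pos 1. Output: "RMEM"
Token 5: backref(off=1, len=2) (overlapping!). Copied 'MM' from pos 3. Output: "RMEMMM"
Token 6: backref(off=4, len=1). Copied 'E' from pos 2. Output: "RMEMMME"
Token 7: literal('A'). Output: "RMEMMMEA"
Token 8: backref(off=2, len=1). Copied 'E' from pos 6. Output: "RMEMMMEAE"
Token 9: backref(off=7, len=3). Copied 'EMM' from pos 2. Output: "RMEMMMEAEEMM"
Token 10: backref(off=5, len=5). Copied 'AEEMM' from pos 7. Output: "RMEMMMEAEEMMAEEMM"

Answer: RMEMMMEAEEMMAEEMM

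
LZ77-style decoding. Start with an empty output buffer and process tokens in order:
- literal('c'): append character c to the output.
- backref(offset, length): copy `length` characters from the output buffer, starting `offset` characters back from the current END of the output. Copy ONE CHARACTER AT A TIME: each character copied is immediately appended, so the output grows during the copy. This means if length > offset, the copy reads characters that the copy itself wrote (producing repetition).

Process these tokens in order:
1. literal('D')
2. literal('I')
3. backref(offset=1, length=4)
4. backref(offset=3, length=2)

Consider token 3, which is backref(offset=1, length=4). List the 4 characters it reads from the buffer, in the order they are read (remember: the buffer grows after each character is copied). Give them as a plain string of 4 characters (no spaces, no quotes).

Token 1: literal('D'). Output: "D"
Token 2: literal('I'). Output: "DI"
Token 3: backref(off=1, len=4). Buffer before: "DI" (len 2)
  byte 1: read out[1]='I', append. Buffer now: "DII"
  byte 2: read out[2]='I', append. Buffer now: "DIII"
  byte 3: read out[3]='I', append. Buffer now: "DIIII"
  byte 4: read out[4]='I', append. Buffer now: "DIIIII"

Answer: IIII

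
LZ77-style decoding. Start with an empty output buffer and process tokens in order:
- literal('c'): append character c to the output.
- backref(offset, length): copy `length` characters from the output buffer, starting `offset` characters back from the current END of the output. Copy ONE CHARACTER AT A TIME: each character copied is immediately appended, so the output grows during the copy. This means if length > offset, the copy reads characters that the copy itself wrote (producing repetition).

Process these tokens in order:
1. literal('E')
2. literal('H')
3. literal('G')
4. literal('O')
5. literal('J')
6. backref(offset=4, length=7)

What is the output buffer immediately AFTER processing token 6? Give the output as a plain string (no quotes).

Answer: EHGOJHGOJHGO

Derivation:
Token 1: literal('E'). Output: "E"
Token 2: literal('H'). Output: "EH"
Token 3: literal('G'). Output: "EHG"
Token 4: literal('O'). Output: "EHGO"
Token 5: literal('J'). Output: "EHGOJ"
Token 6: backref(off=4, len=7) (overlapping!). Copied 'HGOJHGO' from pos 1. Output: "EHGOJHGOJHGO"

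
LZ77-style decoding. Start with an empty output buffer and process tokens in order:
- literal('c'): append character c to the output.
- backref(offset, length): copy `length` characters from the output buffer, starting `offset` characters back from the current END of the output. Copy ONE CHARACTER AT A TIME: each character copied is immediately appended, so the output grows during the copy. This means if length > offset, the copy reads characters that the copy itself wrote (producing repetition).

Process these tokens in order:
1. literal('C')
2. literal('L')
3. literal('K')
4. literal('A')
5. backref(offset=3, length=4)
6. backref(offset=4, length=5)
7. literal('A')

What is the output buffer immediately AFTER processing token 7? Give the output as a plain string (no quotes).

Token 1: literal('C'). Output: "C"
Token 2: literal('L'). Output: "CL"
Token 3: literal('K'). Output: "CLK"
Token 4: literal('A'). Output: "CLKA"
Token 5: backref(off=3, len=4) (overlapping!). Copied 'LKAL' from pos 1. Output: "CLKALKAL"
Token 6: backref(off=4, len=5) (overlapping!). Copied 'LKALL' from pos 4. Output: "CLKALKALLKALL"
Token 7: literal('A'). Output: "CLKALKALLKALLA"

Answer: CLKALKALLKALLA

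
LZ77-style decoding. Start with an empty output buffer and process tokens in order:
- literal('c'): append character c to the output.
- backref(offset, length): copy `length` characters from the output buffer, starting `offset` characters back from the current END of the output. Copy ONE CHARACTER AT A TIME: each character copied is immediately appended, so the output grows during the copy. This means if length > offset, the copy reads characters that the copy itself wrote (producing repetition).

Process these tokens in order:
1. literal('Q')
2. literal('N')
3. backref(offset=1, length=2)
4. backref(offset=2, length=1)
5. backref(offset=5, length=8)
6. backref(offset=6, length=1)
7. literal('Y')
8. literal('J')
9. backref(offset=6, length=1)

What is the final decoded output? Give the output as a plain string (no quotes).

Answer: QNNNNQNNNNQNNNYJQ

Derivation:
Token 1: literal('Q'). Output: "Q"
Token 2: literal('N'). Output: "QN"
Token 3: backref(off=1, len=2) (overlapping!). Copied 'NN' from pos 1. Output: "QNNN"
Token 4: backref(off=2, len=1). Copied 'N' from pos 2. Output: "QNNNN"
Token 5: backref(off=5, len=8) (overlapping!). Copied 'QNNNNQNN' from pos 0. Output: "QNNNNQNNNNQNN"
Token 6: backref(off=6, len=1). Copied 'N' from pos 7. Output: "QNNNNQNNNNQNNN"
Token 7: literal('Y'). Output: "QNNNNQNNNNQNNNY"
Token 8: literal('J'). Output: "QNNNNQNNNNQNNNYJ"
Token 9: backref(off=6, len=1). Copied 'Q' from pos 10. Output: "QNNNNQNNNNQNNNYJQ"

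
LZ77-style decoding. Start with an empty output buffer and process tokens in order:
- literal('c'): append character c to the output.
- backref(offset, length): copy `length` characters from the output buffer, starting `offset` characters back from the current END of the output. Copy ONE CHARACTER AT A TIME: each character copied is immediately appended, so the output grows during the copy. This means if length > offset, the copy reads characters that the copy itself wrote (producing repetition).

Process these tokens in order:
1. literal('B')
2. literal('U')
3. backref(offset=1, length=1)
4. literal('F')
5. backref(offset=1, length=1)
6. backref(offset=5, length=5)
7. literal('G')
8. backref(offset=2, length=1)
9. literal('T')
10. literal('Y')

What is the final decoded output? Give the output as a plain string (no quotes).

Answer: BUUFFBUUFFGFTY

Derivation:
Token 1: literal('B'). Output: "B"
Token 2: literal('U'). Output: "BU"
Token 3: backref(off=1, len=1). Copied 'U' from pos 1. Output: "BUU"
Token 4: literal('F'). Output: "BUUF"
Token 5: backref(off=1, len=1). Copied 'F' from pos 3. Output: "BUUFF"
Token 6: backref(off=5, len=5). Copied 'BUUFF' from pos 0. Output: "BUUFFBUUFF"
Token 7: literal('G'). Output: "BUUFFBUUFFG"
Token 8: backref(off=2, len=1). Copied 'F' from pos 9. Output: "BUUFFBUUFFGF"
Token 9: literal('T'). Output: "BUUFFBUUFFGFT"
Token 10: literal('Y'). Output: "BUUFFBUUFFGFTY"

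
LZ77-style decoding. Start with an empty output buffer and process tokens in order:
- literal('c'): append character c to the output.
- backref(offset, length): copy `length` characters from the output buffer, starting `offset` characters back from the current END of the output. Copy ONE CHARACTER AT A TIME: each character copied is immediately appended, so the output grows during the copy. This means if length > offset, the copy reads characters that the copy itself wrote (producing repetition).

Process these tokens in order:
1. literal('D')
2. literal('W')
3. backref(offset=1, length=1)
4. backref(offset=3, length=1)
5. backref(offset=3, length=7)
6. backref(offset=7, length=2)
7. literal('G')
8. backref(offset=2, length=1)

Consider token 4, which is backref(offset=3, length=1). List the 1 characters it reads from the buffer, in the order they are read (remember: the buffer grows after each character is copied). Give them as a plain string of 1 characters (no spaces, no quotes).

Token 1: literal('D'). Output: "D"
Token 2: literal('W'). Output: "DW"
Token 3: backref(off=1, len=1). Copied 'W' from pos 1. Output: "DWW"
Token 4: backref(off=3, len=1). Buffer before: "DWW" (len 3)
  byte 1: read out[0]='D', append. Buffer now: "DWWD"

Answer: D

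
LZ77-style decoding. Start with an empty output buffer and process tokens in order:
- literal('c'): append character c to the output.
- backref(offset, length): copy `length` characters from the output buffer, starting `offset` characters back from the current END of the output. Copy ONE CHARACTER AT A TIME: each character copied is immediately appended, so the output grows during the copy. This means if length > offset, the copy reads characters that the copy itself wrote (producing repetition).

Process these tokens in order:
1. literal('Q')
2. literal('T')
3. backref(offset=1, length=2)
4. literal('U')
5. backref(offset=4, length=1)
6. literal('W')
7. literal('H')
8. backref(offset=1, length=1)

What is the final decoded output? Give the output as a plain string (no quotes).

Answer: QTTTUTWHH

Derivation:
Token 1: literal('Q'). Output: "Q"
Token 2: literal('T'). Output: "QT"
Token 3: backref(off=1, len=2) (overlapping!). Copied 'TT' from pos 1. Output: "QTTT"
Token 4: literal('U'). Output: "QTTTU"
Token 5: backref(off=4, len=1). Copied 'T' from pos 1. Output: "QTTTUT"
Token 6: literal('W'). Output: "QTTTUTW"
Token 7: literal('H'). Output: "QTTTUTWH"
Token 8: backref(off=1, len=1). Copied 'H' from pos 7. Output: "QTTTUTWHH"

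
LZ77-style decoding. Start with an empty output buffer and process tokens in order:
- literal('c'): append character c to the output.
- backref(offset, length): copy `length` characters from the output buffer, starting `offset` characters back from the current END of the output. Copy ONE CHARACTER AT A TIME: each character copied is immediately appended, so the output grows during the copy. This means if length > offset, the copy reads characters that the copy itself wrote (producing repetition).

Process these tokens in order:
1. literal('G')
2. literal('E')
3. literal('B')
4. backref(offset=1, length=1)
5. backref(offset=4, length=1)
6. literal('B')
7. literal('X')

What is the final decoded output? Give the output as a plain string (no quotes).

Answer: GEBBGBX

Derivation:
Token 1: literal('G'). Output: "G"
Token 2: literal('E'). Output: "GE"
Token 3: literal('B'). Output: "GEB"
Token 4: backref(off=1, len=1). Copied 'B' from pos 2. Output: "GEBB"
Token 5: backref(off=4, len=1). Copied 'G' from pos 0. Output: "GEBBG"
Token 6: literal('B'). Output: "GEBBGB"
Token 7: literal('X'). Output: "GEBBGBX"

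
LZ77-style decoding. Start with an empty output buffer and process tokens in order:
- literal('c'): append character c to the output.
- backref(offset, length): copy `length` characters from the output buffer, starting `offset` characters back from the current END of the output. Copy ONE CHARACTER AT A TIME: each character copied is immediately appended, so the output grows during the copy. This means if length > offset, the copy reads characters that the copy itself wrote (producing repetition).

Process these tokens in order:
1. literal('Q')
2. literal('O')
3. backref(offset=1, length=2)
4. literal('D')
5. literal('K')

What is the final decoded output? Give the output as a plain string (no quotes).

Token 1: literal('Q'). Output: "Q"
Token 2: literal('O'). Output: "QO"
Token 3: backref(off=1, len=2) (overlapping!). Copied 'OO' from pos 1. Output: "QOOO"
Token 4: literal('D'). Output: "QOOOD"
Token 5: literal('K'). Output: "QOOODK"

Answer: QOOODK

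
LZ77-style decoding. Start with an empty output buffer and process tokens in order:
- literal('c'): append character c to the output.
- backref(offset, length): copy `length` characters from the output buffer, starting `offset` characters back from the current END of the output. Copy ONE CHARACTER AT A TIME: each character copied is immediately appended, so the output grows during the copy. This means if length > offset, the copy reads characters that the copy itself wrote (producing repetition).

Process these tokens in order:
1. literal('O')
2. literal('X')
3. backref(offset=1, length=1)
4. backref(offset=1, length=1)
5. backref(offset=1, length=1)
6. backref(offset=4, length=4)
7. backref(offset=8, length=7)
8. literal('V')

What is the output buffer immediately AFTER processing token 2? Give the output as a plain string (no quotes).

Token 1: literal('O'). Output: "O"
Token 2: literal('X'). Output: "OX"

Answer: OX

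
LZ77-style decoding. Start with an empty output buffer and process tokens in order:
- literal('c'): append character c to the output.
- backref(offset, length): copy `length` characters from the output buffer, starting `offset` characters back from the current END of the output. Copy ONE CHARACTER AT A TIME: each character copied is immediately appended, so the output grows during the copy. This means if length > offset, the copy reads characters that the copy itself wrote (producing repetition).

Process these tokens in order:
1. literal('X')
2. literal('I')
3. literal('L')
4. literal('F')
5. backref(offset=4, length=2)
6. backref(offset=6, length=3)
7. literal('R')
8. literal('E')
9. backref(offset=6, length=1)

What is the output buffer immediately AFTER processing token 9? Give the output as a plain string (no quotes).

Token 1: literal('X'). Output: "X"
Token 2: literal('I'). Output: "XI"
Token 3: literal('L'). Output: "XIL"
Token 4: literal('F'). Output: "XILF"
Token 5: backref(off=4, len=2). Copied 'XI' from pos 0. Output: "XILFXI"
Token 6: backref(off=6, len=3). Copied 'XIL' from pos 0. Output: "XILFXIXIL"
Token 7: literal('R'). Output: "XILFXIXILR"
Token 8: literal('E'). Output: "XILFXIXILRE"
Token 9: backref(off=6, len=1). Copied 'I' from pos 5. Output: "XILFXIXILREI"

Answer: XILFXIXILREI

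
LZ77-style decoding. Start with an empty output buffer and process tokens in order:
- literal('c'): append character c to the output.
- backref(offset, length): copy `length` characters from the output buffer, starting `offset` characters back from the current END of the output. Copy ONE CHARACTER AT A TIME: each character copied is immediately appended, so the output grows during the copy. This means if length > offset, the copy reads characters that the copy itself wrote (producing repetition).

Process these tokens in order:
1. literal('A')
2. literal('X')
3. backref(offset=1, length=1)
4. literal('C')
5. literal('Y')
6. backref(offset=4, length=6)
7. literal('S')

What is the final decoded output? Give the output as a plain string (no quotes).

Answer: AXXCYXXCYXXS

Derivation:
Token 1: literal('A'). Output: "A"
Token 2: literal('X'). Output: "AX"
Token 3: backref(off=1, len=1). Copied 'X' from pos 1. Output: "AXX"
Token 4: literal('C'). Output: "AXXC"
Token 5: literal('Y'). Output: "AXXCY"
Token 6: backref(off=4, len=6) (overlapping!). Copied 'XXCYXX' from pos 1. Output: "AXXCYXXCYXX"
Token 7: literal('S'). Output: "AXXCYXXCYXXS"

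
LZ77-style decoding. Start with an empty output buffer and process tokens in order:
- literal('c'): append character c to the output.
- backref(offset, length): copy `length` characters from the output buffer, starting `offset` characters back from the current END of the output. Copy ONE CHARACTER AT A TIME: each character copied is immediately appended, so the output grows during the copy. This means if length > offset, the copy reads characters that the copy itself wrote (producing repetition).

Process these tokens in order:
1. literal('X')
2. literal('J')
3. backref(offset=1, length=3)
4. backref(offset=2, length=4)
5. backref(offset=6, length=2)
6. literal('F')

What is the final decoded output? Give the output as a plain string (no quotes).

Token 1: literal('X'). Output: "X"
Token 2: literal('J'). Output: "XJ"
Token 3: backref(off=1, len=3) (overlapping!). Copied 'JJJ' from pos 1. Output: "XJJJJ"
Token 4: backref(off=2, len=4) (overlapping!). Copied 'JJJJ' from pos 3. Output: "XJJJJJJJJ"
Token 5: backref(off=6, len=2). Copied 'JJ' from pos 3. Output: "XJJJJJJJJJJ"
Token 6: literal('F'). Output: "XJJJJJJJJJJF"

Answer: XJJJJJJJJJJF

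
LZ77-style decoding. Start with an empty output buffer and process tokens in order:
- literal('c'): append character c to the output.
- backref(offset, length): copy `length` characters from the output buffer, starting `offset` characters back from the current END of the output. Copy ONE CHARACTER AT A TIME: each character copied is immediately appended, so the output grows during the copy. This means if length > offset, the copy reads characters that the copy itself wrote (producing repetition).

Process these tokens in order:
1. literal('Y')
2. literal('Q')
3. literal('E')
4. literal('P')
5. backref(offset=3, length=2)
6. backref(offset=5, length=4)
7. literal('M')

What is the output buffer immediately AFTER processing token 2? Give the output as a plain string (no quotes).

Token 1: literal('Y'). Output: "Y"
Token 2: literal('Q'). Output: "YQ"

Answer: YQ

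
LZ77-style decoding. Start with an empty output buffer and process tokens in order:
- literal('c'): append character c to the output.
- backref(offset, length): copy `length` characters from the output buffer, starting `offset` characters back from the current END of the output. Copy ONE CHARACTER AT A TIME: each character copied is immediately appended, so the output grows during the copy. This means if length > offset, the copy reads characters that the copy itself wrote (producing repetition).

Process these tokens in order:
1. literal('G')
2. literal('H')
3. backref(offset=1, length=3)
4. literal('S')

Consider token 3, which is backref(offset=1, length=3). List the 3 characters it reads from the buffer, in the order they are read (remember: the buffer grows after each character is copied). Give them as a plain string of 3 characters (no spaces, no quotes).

Answer: HHH

Derivation:
Token 1: literal('G'). Output: "G"
Token 2: literal('H'). Output: "GH"
Token 3: backref(off=1, len=3). Buffer before: "GH" (len 2)
  byte 1: read out[1]='H', append. Buffer now: "GHH"
  byte 2: read out[2]='H', append. Buffer now: "GHHH"
  byte 3: read out[3]='H', append. Buffer now: "GHHHH"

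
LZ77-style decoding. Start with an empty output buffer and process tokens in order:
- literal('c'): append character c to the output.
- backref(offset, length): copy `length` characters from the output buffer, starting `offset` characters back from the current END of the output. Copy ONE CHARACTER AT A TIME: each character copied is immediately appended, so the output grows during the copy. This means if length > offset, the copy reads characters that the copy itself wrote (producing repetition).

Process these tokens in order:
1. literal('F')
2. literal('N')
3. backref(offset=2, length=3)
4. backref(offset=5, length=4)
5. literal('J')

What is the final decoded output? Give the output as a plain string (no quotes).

Answer: FNFNFFNFNJ

Derivation:
Token 1: literal('F'). Output: "F"
Token 2: literal('N'). Output: "FN"
Token 3: backref(off=2, len=3) (overlapping!). Copied 'FNF' from pos 0. Output: "FNFNF"
Token 4: backref(off=5, len=4). Copied 'FNFN' from pos 0. Output: "FNFNFFNFN"
Token 5: literal('J'). Output: "FNFNFFNFNJ"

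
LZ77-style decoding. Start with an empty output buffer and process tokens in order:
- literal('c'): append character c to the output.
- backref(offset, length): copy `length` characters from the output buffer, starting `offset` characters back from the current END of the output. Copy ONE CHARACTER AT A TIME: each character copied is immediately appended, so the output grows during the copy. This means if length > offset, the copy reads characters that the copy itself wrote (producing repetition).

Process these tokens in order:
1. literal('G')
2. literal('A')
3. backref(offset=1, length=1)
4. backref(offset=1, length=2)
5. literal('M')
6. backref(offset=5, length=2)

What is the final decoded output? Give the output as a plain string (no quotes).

Answer: GAAAAMAA

Derivation:
Token 1: literal('G'). Output: "G"
Token 2: literal('A'). Output: "GA"
Token 3: backref(off=1, len=1). Copied 'A' from pos 1. Output: "GAA"
Token 4: backref(off=1, len=2) (overlapping!). Copied 'AA' from pos 2. Output: "GAAAA"
Token 5: literal('M'). Output: "GAAAAM"
Token 6: backref(off=5, len=2). Copied 'AA' from pos 1. Output: "GAAAAMAA"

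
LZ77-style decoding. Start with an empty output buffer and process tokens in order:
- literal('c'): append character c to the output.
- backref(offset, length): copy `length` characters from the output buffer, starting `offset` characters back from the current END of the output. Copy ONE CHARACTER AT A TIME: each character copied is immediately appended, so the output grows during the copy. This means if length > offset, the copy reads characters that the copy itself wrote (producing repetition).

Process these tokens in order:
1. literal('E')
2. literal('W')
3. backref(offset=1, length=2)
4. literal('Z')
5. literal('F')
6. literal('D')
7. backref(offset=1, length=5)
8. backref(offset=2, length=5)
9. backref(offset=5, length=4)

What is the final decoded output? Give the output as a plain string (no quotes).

Token 1: literal('E'). Output: "E"
Token 2: literal('W'). Output: "EW"
Token 3: backref(off=1, len=2) (overlapping!). Copied 'WW' from pos 1. Output: "EWWW"
Token 4: literal('Z'). Output: "EWWWZ"
Token 5: literal('F'). Output: "EWWWZF"
Token 6: literal('D'). Output: "EWWWZFD"
Token 7: backref(off=1, len=5) (overlapping!). Copied 'DDDDD' from pos 6. Output: "EWWWZFDDDDDD"
Token 8: backref(off=2, len=5) (overlapping!). Copied 'DDDDD' from pos 10. Output: "EWWWZFDDDDDDDDDDD"
Token 9: backref(off=5, len=4). Copied 'DDDD' from pos 12. Output: "EWWWZFDDDDDDDDDDDDDDD"

Answer: EWWWZFDDDDDDDDDDDDDDD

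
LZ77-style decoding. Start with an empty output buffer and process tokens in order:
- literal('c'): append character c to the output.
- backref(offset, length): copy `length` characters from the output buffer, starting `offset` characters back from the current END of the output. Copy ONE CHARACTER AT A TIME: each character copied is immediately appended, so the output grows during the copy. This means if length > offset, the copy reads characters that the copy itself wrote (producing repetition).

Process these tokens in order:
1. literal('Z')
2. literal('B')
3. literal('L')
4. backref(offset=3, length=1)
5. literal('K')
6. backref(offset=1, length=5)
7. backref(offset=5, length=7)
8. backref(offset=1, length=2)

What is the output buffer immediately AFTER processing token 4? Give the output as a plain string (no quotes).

Answer: ZBLZ

Derivation:
Token 1: literal('Z'). Output: "Z"
Token 2: literal('B'). Output: "ZB"
Token 3: literal('L'). Output: "ZBL"
Token 4: backref(off=3, len=1). Copied 'Z' from pos 0. Output: "ZBLZ"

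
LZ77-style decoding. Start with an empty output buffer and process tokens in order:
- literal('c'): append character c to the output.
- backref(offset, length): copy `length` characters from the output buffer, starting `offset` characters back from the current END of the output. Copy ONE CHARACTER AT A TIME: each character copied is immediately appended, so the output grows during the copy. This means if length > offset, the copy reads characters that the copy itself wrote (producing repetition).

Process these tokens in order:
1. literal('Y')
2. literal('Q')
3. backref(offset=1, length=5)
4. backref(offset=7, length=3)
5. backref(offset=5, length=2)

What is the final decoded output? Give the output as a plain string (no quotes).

Answer: YQQQQQQYQQQQ

Derivation:
Token 1: literal('Y'). Output: "Y"
Token 2: literal('Q'). Output: "YQ"
Token 3: backref(off=1, len=5) (overlapping!). Copied 'QQQQQ' from pos 1. Output: "YQQQQQQ"
Token 4: backref(off=7, len=3). Copied 'YQQ' from pos 0. Output: "YQQQQQQYQQ"
Token 5: backref(off=5, len=2). Copied 'QQ' from pos 5. Output: "YQQQQQQYQQQQ"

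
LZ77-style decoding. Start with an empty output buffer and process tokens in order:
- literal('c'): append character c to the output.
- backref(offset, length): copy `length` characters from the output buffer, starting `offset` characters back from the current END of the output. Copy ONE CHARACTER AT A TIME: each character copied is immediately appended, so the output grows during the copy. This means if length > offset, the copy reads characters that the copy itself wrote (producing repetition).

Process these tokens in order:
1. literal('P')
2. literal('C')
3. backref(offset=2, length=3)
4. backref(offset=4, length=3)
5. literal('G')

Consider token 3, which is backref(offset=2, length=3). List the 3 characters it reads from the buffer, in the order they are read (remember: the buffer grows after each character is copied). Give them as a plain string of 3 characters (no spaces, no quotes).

Token 1: literal('P'). Output: "P"
Token 2: literal('C'). Output: "PC"
Token 3: backref(off=2, len=3). Buffer before: "PC" (len 2)
  byte 1: read out[0]='P', append. Buffer now: "PCP"
  byte 2: read out[1]='C', append. Buffer now: "PCPC"
  byte 3: read out[2]='P', append. Buffer now: "PCPCP"

Answer: PCP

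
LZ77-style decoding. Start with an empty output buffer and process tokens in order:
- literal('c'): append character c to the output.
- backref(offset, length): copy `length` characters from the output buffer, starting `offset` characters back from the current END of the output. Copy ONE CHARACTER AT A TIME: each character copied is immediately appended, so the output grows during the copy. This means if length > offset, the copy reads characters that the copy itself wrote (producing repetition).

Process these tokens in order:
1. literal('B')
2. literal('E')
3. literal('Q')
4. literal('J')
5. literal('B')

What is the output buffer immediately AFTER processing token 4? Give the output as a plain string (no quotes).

Answer: BEQJ

Derivation:
Token 1: literal('B'). Output: "B"
Token 2: literal('E'). Output: "BE"
Token 3: literal('Q'). Output: "BEQ"
Token 4: literal('J'). Output: "BEQJ"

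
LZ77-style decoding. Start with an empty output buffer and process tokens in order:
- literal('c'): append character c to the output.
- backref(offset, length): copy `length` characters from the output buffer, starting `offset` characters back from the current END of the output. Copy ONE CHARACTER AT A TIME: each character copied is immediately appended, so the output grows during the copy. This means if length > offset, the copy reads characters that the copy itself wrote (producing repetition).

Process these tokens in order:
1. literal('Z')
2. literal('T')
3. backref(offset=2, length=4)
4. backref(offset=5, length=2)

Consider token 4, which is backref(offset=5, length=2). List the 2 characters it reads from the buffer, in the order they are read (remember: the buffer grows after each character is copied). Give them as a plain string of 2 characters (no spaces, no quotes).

Answer: TZ

Derivation:
Token 1: literal('Z'). Output: "Z"
Token 2: literal('T'). Output: "ZT"
Token 3: backref(off=2, len=4) (overlapping!). Copied 'ZTZT' from pos 0. Output: "ZTZTZT"
Token 4: backref(off=5, len=2). Buffer before: "ZTZTZT" (len 6)
  byte 1: read out[1]='T', append. Buffer now: "ZTZTZTT"
  byte 2: read out[2]='Z', append. Buffer now: "ZTZTZTTZ"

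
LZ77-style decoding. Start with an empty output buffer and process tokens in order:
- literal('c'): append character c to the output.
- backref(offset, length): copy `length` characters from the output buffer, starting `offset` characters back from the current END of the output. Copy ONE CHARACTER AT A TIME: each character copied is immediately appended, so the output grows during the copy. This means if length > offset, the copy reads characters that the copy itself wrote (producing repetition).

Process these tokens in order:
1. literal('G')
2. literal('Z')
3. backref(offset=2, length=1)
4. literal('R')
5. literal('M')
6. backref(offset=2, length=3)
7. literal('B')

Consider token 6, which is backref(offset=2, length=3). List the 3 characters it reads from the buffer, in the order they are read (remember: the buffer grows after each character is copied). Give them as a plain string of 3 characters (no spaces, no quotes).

Token 1: literal('G'). Output: "G"
Token 2: literal('Z'). Output: "GZ"
Token 3: backref(off=2, len=1). Copied 'G' from pos 0. Output: "GZG"
Token 4: literal('R'). Output: "GZGR"
Token 5: literal('M'). Output: "GZGRM"
Token 6: backref(off=2, len=3). Buffer before: "GZGRM" (len 5)
  byte 1: read out[3]='R', append. Buffer now: "GZGRMR"
  byte 2: read out[4]='M', append. Buffer now: "GZGRMRM"
  byte 3: read out[5]='R', append. Buffer now: "GZGRMRMR"

Answer: RMR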